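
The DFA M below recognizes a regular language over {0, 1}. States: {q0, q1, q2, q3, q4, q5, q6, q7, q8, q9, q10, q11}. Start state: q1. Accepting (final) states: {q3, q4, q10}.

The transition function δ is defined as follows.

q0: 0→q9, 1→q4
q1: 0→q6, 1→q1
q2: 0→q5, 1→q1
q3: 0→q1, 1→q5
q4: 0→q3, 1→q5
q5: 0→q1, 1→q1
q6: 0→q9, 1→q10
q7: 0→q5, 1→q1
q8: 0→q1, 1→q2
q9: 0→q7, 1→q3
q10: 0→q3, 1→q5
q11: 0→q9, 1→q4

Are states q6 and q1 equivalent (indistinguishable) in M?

Reachable states from the start: {q1,q3,q5,q6,q7,q9,q10}. Unreachable: {q0,q2,q4,q8,q11} — drop them.
Initial partition by acceptance: {q3,q10} | {q1,q5,q6,q7,q9}.
On input 0, block {q3,q10} splits into {q3} and {q10}.
Refine {q1,q5,q6,q7,q9} on symbol 1: members go to different blocks, giving {q1,q5,q7} and {q6} and {q9}.
Refine {q1,q5,q7} on symbol 0: members go to different blocks, giving {q5,q7} and {q1}.
On input 0, block {q5,q7} splits into {q5} and {q7}.
No further refinement is possible. Final partition (7 blocks): {q3} | {q5} | {q10} | {q6} | {q9} | {q1} | {q7}.
q6 and q1 end up in different blocks, so they are distinguishable. For instance, the string '1' is accepted from only q6.

No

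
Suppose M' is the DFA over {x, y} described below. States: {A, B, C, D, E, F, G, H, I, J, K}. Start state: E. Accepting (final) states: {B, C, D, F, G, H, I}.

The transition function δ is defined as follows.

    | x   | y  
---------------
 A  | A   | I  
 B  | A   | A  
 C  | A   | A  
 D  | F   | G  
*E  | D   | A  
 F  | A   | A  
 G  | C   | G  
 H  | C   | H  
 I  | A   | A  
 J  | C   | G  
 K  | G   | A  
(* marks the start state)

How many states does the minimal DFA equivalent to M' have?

4

First remove the unreachable states {B,H,J,K}; 7 states remain.
Initial partition by acceptance: {C,D,F,G,I} | {A,E}.
On input x, block {C,D,F,G,I} splits into {C,F,I} and {D,G}.
On input x, block {A,E} splits into {A} and {E}.
No further refinement is possible. Final partition (4 blocks): {C,F,I} | {A} | {D,G} | {E}.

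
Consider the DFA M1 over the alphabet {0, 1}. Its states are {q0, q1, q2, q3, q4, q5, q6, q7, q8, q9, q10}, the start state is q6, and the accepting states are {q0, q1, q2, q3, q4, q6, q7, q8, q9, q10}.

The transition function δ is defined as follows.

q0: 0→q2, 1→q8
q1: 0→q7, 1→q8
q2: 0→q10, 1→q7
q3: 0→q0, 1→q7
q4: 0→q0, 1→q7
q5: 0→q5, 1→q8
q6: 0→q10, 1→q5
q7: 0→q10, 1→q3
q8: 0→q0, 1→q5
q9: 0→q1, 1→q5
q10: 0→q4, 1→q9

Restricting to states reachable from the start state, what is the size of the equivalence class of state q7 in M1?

Start with accepting vs non-accepting: {q0,q1,q2,q3,q4,q6,q7,q8,q9,q10} | {q5}.
Split {q0,q1,q2,q3,q4,q6,q7,q8,q9,q10} by δ(·,1) → {q0,q1,q2,q3,q4,q7,q10} and {q6,q8,q9}.
On input 1, block {q0,q1,q2,q3,q4,q7,q10} splits into {q2,q3,q4,q7} and {q0,q1,q10}.
No further refinement is possible. Final partition (4 blocks): {q2,q3,q4,q7} | {q5} | {q6,q8,q9} | {q0,q1,q10}.
The equivalence class containing q7 is {q2,q3,q4,q7}, of size 4.

4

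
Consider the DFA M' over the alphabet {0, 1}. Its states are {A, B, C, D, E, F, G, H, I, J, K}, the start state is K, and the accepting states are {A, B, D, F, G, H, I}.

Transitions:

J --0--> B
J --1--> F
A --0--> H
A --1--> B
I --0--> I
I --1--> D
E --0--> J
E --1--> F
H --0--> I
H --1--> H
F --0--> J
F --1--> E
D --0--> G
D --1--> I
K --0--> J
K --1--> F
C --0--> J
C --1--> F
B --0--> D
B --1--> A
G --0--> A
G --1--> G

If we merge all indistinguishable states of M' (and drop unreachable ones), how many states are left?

First remove the unreachable states {C}; 10 states remain.
P0 = {A,B,D,F,G,H,I} | {E,J,K}.
Split {A,B,D,F,G,H,I} by δ(·,0) → {A,B,D,G,H,I} and {F}.
On input 0, block {E,J,K} splits into {E,K} and {J}.
No further refinement is possible. Final partition (4 blocks): {A,B,D,G,H,I} | {E,K} | {F} | {J}.

4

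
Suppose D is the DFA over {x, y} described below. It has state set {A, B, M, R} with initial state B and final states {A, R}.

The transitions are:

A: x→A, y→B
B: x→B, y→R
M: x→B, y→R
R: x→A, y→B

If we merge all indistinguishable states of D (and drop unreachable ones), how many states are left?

2

Reachable states from the start: {A,B,R}. Unreachable: {M} — drop them.
Initial partition by acceptance: {A,R} | {B}.
The partition is now stable with 2 blocks: {A,R} | {B}.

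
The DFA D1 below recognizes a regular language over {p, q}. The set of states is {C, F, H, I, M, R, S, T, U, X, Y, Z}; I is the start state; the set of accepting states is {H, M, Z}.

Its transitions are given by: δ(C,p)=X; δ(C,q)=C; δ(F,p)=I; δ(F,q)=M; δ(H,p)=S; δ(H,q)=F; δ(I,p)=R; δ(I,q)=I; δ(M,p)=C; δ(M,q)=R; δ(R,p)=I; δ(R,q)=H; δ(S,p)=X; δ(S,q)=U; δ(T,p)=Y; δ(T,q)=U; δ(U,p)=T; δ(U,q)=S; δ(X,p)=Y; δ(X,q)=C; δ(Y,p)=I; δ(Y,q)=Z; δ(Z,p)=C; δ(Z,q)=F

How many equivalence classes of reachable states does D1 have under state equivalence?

P0 = {H,M,Z} | {C,F,I,R,S,T,U,X,Y}.
Refine {C,F,I,R,S,T,U,X,Y} on symbol q: members go to different blocks, giving {C,I,S,T,U,X} and {F,R,Y}.
On input p, block {C,I,S,T,U,X} splits into {C,S,U} and {I,T,X}.
On input q, block {I,T,X} splits into {T,X} and {I}.
No further refinement is possible. Final partition (5 blocks): {H,M,Z} | {C,S,U} | {F,R,Y} | {T,X} | {I}.

5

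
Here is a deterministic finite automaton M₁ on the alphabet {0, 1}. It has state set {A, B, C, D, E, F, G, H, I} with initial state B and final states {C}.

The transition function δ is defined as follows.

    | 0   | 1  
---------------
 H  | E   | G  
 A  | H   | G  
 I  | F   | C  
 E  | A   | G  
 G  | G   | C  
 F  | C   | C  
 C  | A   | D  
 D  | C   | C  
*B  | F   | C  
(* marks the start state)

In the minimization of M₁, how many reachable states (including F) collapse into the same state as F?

First remove the unreachable states {I}; 8 states remain.
P0 = {C} | {A,B,D,E,F,G,H}.
Refine {A,B,D,E,F,G,H} on symbol 0: members go to different blocks, giving {A,B,E,G,H} and {D,F}.
On input 0, block {A,B,E,G,H} splits into {A,E,G,H} and {B}.
On input 1, block {A,E,G,H} splits into {A,E,H} and {G}.
No further refinement is possible. Final partition (5 blocks): {C} | {A,E,H} | {D,F} | {B} | {G}.
The equivalence class containing F is {D,F}, of size 2.

2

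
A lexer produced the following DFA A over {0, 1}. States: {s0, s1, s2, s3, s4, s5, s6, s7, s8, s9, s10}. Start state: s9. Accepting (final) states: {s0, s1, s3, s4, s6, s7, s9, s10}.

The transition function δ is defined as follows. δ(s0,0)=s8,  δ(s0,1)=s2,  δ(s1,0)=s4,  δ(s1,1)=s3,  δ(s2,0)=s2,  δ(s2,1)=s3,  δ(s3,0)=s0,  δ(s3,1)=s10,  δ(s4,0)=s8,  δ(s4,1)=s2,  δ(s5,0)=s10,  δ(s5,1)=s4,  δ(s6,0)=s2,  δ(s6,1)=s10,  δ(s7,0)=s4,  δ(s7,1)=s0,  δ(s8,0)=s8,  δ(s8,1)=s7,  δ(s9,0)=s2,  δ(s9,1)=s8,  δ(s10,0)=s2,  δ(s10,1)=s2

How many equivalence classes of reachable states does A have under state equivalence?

3

First remove the unreachable states {s1,s5,s6}; 8 states remain.
P0 = {s0,s3,s4,s7,s9,s10} | {s2,s8}.
On input 0, block {s0,s3,s4,s7,s9,s10} splits into {s0,s4,s9,s10} and {s3,s7}.
Stable partition: {s0,s4,s9,s10} | {s2,s8} | {s3,s7} — 3 equivalence classes.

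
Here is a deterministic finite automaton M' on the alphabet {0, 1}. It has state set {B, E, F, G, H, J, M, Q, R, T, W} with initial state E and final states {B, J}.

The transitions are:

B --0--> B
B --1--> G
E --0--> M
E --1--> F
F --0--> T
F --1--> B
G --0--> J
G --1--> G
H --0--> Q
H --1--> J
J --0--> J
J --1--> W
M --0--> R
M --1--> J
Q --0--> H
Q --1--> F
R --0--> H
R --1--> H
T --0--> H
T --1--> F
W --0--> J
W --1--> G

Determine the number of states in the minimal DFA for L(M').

Initial partition by acceptance: {B,J} | {E,F,G,H,M,Q,R,T,W}.
Refine {E,F,G,H,M,Q,R,T,W} on symbol 0: members go to different blocks, giving {E,F,H,M,Q,R,T} and {G,W}.
Split {E,F,H,M,Q,R,T} by δ(·,1) → {E,Q,R,T} and {F,H,M}.
No further refinement is possible. Final partition (4 blocks): {B,J} | {E,Q,R,T} | {G,W} | {F,H,M}.

4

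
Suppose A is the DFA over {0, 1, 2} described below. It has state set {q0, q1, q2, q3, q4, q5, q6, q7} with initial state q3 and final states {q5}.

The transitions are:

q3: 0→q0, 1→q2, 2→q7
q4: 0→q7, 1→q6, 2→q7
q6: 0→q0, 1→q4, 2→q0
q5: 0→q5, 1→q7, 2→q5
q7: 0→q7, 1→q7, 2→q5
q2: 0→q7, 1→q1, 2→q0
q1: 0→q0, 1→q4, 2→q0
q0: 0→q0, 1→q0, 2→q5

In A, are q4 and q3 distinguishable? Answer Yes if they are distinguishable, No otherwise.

Start with accepting vs non-accepting: {q5} | {q0,q1,q2,q3,q4,q6,q7}.
Refine {q0,q1,q2,q3,q4,q6,q7} on symbol 2: members go to different blocks, giving {q1,q2,q3,q4,q6} and {q0,q7}.
Stable partition: {q5} | {q1,q2,q3,q4,q6} | {q0,q7} — 3 equivalence classes.
q4 and q3 lie in the same block of the stable partition, so they are equivalent — no string distinguishes them.

No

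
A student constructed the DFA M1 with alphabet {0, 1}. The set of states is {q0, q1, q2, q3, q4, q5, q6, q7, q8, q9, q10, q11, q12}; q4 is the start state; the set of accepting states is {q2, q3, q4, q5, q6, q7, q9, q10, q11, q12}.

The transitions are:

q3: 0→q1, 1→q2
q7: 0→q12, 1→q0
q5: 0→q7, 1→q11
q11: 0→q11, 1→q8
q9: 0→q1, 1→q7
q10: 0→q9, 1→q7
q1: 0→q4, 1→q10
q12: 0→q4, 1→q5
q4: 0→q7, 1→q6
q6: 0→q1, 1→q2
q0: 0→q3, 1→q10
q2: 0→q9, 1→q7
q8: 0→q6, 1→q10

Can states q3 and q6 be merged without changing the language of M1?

All states are reachable from the start state.
Initial partition by acceptance: {q2,q3,q4,q5,q6,q7,q9,q10,q11,q12} | {q0,q1,q8}.
Split {q2,q3,q4,q5,q6,q7,q9,q10,q11,q12} by δ(·,0) → {q2,q4,q5,q7,q10,q11,q12} and {q3,q6,q9}.
Refine {q2,q4,q5,q7,q10,q11,q12} on symbol 0: members go to different blocks, giving {q4,q5,q7,q11,q12} and {q2,q10}.
On input 1, block {q4,q5,q7,q11,q12} splits into {q5,q12} and {q7,q11} and {q4}.
Refine {q5,q12} on symbol 0: members go to different blocks, giving {q5} and {q12}.
On input 0, block {q0,q1,q8} splits into {q0,q8} and {q1}.
On input 1, block {q3,q6,q9} splits into {q3,q6} and {q9}.
On input 0, block {q7,q11} splits into {q7} and {q11}.
The partition is now stable with 10 blocks: {q5} | {q0,q8} | {q3,q6} | {q2,q10} | {q7} | {q4} | {q12} | {q1} | {q9} | {q11}.
q3 and q6 lie in the same block of the stable partition, so they are equivalent — no string distinguishes them.

Yes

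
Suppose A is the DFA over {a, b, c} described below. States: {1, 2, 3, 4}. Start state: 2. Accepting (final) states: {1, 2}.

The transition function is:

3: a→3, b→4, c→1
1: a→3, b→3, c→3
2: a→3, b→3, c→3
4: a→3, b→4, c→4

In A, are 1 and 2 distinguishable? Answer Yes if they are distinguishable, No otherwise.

All states are reachable from the start state.
P0 = {1,2} | {3,4}.
Split {3,4} by δ(·,c) → {3} and {4}.
The partition is now stable with 3 blocks: {1,2} | {3} | {4}.
1 and 2 lie in the same block of the stable partition, so they are equivalent — no string distinguishes them.

No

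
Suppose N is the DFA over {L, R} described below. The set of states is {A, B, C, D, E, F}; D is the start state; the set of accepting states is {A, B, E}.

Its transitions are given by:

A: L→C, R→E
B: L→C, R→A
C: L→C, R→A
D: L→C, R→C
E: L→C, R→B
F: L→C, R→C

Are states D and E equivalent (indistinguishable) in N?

No

First remove the unreachable states {F}; 5 states remain.
P0 = {A,B,E} | {C,D}.
On input R, block {C,D} splits into {C} and {D}.
No further refinement is possible. Final partition (3 blocks): {A,B,E} | {C} | {D}.
D and E end up in different blocks, so they are distinguishable. For instance, the string 'ε' is accepted from only E.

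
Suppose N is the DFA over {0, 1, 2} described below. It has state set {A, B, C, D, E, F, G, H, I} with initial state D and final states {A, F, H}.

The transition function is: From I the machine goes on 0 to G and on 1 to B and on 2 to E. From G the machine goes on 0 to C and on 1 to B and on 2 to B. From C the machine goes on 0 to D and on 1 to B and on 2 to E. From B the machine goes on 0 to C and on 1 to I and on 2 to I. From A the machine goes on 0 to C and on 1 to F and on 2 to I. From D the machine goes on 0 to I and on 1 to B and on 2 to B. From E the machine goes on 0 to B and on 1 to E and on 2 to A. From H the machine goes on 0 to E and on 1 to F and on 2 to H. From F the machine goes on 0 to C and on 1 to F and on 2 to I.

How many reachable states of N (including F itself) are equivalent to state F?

Reachable states from the start: {A,B,C,D,E,F,G,I}. Unreachable: {H} — drop them.
P0 = {A,F} | {B,C,D,E,G,I}.
Split {B,C,D,E,G,I} by δ(·,2) → {B,C,D,G,I} and {E}.
On input 2, block {B,C,D,G,I} splits into {B,D,G} and {C,I}.
Refine {B,D,G} on symbol 1: members go to different blocks, giving {D,G} and {B}.
Stable partition: {A,F} | {D,G} | {E} | {C,I} | {B} — 5 equivalence classes.
The equivalence class containing F is {A,F}, of size 2.

2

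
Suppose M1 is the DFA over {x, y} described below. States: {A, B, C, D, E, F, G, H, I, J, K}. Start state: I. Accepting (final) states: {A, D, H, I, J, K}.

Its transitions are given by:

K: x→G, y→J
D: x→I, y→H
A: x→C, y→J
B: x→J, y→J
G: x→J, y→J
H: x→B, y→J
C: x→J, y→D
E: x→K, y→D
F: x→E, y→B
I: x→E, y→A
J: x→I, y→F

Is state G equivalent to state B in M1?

Yes

All states are reachable from the start state.
Initial partition by acceptance: {A,D,H,I,J,K} | {B,C,E,F,G}.
On input x, block {A,D,H,I,J,K} splits into {A,H,I,K} and {D,J}.
On input y, block {A,H,I,K} splits into {A,H,K} and {I}.
Split {B,C,E,F,G} by δ(·,x) → {B,C,G} and {E} and {F}.
On input y, block {D,J} splits into {D} and {J}.
Refine {B,C,G} on symbol y: members go to different blocks, giving {B,G} and {C}.
On input x, block {A,H,K} splits into {H,K} and {A}.
No further refinement is possible. Final partition (9 blocks): {H,K} | {B,G} | {D} | {I} | {E} | {F} | {J} | {C} | {A}.
G and B lie in the same block of the stable partition, so they are equivalent — no string distinguishes them.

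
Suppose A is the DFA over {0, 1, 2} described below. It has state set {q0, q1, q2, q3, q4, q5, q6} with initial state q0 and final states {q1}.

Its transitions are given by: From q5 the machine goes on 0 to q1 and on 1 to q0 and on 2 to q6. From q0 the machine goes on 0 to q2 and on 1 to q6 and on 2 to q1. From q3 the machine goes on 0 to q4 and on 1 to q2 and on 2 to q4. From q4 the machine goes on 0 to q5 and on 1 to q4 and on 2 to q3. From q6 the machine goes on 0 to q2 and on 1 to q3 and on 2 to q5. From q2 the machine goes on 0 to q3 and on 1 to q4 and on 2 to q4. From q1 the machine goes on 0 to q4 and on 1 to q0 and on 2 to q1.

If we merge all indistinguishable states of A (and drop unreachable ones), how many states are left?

Every state is reachable, so we keep all 7.
Start with accepting vs non-accepting: {q1} | {q0,q2,q3,q4,q5,q6}.
Split {q0,q2,q3,q4,q5,q6} by δ(·,0) → {q0,q2,q3,q4,q6} and {q5}.
Refine {q0,q2,q3,q4,q6} on symbol 0: members go to different blocks, giving {q0,q2,q3,q6} and {q4}.
Split {q0,q2,q3,q6} by δ(·,0) → {q0,q2,q6} and {q3}.
Split {q0,q2,q6} by δ(·,0) → {q0,q6} and {q2}.
On input 1, block {q0,q6} splits into {q0} and {q6}.
Stable partition: {q1} | {q0} | {q5} | {q4} | {q3} | {q2} | {q6} — 7 equivalence classes.

7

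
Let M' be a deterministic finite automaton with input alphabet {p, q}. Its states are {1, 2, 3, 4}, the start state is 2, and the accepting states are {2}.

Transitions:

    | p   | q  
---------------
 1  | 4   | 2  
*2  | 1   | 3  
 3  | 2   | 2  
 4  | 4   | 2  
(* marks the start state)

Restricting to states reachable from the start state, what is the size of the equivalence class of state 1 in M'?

2

P0 = {2} | {1,3,4}.
Refine {1,3,4} on symbol p: members go to different blocks, giving {1,4} and {3}.
Stable partition: {2} | {1,4} | {3} — 3 equivalence classes.
State 1 belongs to the block {1,4}, which has 2 states.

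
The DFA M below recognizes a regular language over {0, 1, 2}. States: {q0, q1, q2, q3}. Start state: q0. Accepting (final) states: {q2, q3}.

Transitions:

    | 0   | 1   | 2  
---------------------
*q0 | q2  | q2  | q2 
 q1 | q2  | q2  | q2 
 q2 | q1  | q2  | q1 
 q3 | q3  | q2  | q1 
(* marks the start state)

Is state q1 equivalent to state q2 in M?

No

First remove the unreachable states {q3}; 3 states remain.
Start with accepting vs non-accepting: {q2} | {q0,q1}.
Stable partition: {q2} | {q0,q1} — 2 equivalence classes.
q1 and q2 end up in different blocks, so they are distinguishable. For instance, the string 'ε' is accepted from only q2.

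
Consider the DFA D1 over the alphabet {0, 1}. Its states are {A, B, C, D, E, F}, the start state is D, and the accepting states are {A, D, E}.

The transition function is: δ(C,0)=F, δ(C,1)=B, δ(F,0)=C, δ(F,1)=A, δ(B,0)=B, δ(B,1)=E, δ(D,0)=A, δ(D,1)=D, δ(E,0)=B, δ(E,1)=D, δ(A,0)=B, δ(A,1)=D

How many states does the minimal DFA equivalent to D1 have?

Reachable states from the start: {A,B,D,E}. Unreachable: {C,F} — drop them.
Start with accepting vs non-accepting: {A,D,E} | {B}.
Split {A,D,E} by δ(·,0) → {A,E} and {D}.
The partition is now stable with 3 blocks: {A,E} | {B} | {D}.

3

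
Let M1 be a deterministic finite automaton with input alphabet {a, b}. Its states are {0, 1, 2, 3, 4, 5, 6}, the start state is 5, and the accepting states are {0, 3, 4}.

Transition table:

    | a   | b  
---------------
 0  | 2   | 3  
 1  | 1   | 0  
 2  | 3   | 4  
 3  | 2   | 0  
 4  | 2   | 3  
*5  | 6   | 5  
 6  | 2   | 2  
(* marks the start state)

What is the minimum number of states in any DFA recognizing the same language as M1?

4

Reachable states from the start: {0,2,3,4,5,6}. Unreachable: {1} — drop them.
Initial partition by acceptance: {0,3,4} | {2,5,6}.
Refine {2,5,6} on symbol a: members go to different blocks, giving {5,6} and {2}.
Refine {5,6} on symbol a: members go to different blocks, giving {5} and {6}.
The partition is now stable with 4 blocks: {0,3,4} | {5} | {2} | {6}.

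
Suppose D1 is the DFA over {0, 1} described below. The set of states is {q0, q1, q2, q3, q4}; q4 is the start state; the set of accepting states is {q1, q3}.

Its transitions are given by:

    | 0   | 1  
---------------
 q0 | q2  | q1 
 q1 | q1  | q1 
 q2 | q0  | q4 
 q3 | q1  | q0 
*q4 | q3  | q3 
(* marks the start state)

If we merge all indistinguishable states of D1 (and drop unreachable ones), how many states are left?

All states are reachable from the start state.
Start with accepting vs non-accepting: {q1,q3} | {q0,q2,q4}.
Refine {q1,q3} on symbol 1: members go to different blocks, giving {q1} and {q3}.
Refine {q0,q2,q4} on symbol 0: members go to different blocks, giving {q0,q2} and {q4}.
Split {q0,q2} by δ(·,1) → {q0} and {q2}.
Stable partition: {q1} | {q0} | {q3} | {q4} | {q2} — 5 equivalence classes.

5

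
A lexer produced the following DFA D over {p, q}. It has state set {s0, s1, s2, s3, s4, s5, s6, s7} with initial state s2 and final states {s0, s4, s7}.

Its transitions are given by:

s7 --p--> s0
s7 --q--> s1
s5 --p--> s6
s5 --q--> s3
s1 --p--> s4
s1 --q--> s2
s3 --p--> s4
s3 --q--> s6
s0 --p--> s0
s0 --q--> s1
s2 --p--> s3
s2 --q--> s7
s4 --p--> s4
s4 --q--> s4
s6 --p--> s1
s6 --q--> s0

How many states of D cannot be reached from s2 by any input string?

No path from s2 leads to s5; the other 7 states are all reachable.

1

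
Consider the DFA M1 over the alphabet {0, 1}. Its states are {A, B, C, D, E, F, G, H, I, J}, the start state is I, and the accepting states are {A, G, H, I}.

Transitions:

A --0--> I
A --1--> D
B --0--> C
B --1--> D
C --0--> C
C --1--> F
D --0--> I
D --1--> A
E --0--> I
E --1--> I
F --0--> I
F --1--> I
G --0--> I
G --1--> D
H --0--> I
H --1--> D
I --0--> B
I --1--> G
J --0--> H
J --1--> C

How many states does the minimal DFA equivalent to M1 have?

6

First remove the unreachable states {E,H,J}; 7 states remain.
Initial partition by acceptance: {A,G,I} | {B,C,D,F}.
Split {A,G,I} by δ(·,0) → {A,G} and {I}.
Refine {B,C,D,F} on symbol 0: members go to different blocks, giving {B,C} and {D,F}.
On input 1, block {D,F} splits into {D} and {F}.
Refine {B,C} on symbol 1: members go to different blocks, giving {B} and {C}.
No further refinement is possible. Final partition (6 blocks): {A,G} | {B} | {I} | {D} | {F} | {C}.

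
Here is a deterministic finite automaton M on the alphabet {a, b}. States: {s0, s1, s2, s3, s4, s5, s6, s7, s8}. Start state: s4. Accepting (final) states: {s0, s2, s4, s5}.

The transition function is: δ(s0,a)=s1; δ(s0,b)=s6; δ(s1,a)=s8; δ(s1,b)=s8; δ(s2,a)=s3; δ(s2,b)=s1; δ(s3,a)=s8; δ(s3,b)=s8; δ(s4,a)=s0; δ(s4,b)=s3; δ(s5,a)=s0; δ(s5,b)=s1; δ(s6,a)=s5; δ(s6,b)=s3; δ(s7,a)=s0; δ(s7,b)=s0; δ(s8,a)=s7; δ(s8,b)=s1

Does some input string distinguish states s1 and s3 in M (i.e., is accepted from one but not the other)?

No

States {s2} cannot be reached from the start state, so discard them.
Start with accepting vs non-accepting: {s0,s4,s5} | {s1,s3,s6,s7,s8}.
Split {s0,s4,s5} by δ(·,a) → {s4,s5} and {s0}.
On input a, block {s1,s3,s6,s7,s8} splits into {s1,s3,s8} and {s6} and {s7}.
On input a, block {s1,s3,s8} splits into {s1,s3} and {s8}.
The partition is now stable with 6 blocks: {s4,s5} | {s1,s3} | {s0} | {s6} | {s7} | {s8}.
s1 and s3 lie in the same block of the stable partition, so they are equivalent — no string distinguishes them.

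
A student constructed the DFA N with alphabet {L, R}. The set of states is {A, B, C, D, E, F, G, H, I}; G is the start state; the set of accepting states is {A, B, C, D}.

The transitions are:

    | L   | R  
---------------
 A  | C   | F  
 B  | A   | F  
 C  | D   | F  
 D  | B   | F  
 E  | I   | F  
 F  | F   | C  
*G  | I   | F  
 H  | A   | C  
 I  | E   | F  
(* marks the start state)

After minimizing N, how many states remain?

States {H} cannot be reached from the start state, so discard them.
Initial partition by acceptance: {A,B,C,D} | {E,F,G,I}.
Split {E,F,G,I} by δ(·,R) → {E,G,I} and {F}.
No further refinement is possible. Final partition (3 blocks): {A,B,C,D} | {E,G,I} | {F}.

3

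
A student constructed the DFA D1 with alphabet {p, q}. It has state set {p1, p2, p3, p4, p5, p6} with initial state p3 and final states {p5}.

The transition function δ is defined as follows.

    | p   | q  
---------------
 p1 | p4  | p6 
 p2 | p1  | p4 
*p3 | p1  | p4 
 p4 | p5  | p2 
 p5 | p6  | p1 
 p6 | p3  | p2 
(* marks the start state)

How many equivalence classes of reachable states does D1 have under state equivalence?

Initial partition by acceptance: {p5} | {p1,p2,p3,p4,p6}.
Refine {p1,p2,p3,p4,p6} on symbol p: members go to different blocks, giving {p1,p2,p3,p6} and {p4}.
Refine {p1,p2,p3,p6} on symbol p: members go to different blocks, giving {p2,p3,p6} and {p1}.
On input p, block {p2,p3,p6} splits into {p2,p3} and {p6}.
No further refinement is possible. Final partition (5 blocks): {p5} | {p2,p3} | {p4} | {p1} | {p6}.

5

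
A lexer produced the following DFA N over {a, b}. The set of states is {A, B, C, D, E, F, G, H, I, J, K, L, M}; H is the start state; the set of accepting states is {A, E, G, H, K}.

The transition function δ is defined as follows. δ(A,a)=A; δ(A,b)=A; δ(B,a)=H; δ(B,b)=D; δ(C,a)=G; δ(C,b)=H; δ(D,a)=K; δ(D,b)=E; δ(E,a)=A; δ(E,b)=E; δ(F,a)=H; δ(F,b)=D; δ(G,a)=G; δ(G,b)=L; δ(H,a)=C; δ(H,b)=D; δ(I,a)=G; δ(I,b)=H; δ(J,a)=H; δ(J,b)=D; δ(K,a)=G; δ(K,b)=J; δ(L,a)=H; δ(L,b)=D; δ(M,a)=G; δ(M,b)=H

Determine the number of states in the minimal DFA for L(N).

Reachable states from the start: {A,C,D,E,G,H,J,K,L}. Unreachable: {B,F,I,M} — drop them.
Initial partition by acceptance: {A,E,G,H,K} | {C,D,J,L}.
On input a, block {A,E,G,H,K} splits into {A,E,G,K} and {H}.
Split {A,E,G,K} by δ(·,b) → {A,E} and {G,K}.
Refine {C,D,J,L} on symbol a: members go to different blocks, giving {C,D} and {J,L}.
Split {C,D} by δ(·,b) → {C} and {D}.
Stable partition: {A,E} | {C} | {H} | {G,K} | {J,L} | {D} — 6 equivalence classes.

6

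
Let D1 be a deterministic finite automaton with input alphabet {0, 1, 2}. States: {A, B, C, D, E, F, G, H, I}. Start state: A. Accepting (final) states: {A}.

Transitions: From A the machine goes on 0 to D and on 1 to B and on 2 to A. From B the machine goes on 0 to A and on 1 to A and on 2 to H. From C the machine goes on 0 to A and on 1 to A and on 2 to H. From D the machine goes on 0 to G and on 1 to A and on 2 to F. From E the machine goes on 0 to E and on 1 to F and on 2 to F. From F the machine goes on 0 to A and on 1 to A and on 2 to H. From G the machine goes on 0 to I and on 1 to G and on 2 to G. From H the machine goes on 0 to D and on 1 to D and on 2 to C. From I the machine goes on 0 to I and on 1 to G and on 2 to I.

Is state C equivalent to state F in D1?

Yes

Reachable states from the start: {A,B,C,D,F,G,H,I}. Unreachable: {E} — drop them.
P0 = {A} | {B,C,D,F,G,H,I}.
Refine {B,C,D,F,G,H,I} on symbol 0: members go to different blocks, giving {D,G,H,I} and {B,C,F}.
On input 1, block {D,G,H,I} splits into {G,H,I} and {D}.
Split {G,H,I} by δ(·,0) → {G,I} and {H}.
Stable partition: {A} | {G,I} | {B,C,F} | {D} | {H} — 5 equivalence classes.
C and F lie in the same block of the stable partition, so they are equivalent — no string distinguishes them.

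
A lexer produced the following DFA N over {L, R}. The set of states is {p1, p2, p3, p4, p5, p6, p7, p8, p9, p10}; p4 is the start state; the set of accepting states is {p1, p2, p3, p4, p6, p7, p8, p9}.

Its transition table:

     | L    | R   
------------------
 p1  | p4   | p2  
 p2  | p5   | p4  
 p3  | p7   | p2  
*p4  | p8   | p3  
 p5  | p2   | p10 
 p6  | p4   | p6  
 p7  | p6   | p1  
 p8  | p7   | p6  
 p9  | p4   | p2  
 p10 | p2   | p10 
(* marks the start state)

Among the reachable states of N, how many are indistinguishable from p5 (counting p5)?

2

First remove the unreachable states {p9}; 9 states remain.
P0 = {p1,p2,p3,p4,p6,p7,p8} | {p5,p10}.
Split {p1,p2,p3,p4,p6,p7,p8} by δ(·,L) → {p1,p3,p4,p6,p7,p8} and {p2}.
Split {p1,p3,p4,p6,p7,p8} by δ(·,R) → {p4,p6,p7,p8} and {p1,p3}.
Split {p4,p6,p7,p8} by δ(·,R) → {p4,p7} and {p6,p8}.
No further refinement is possible. Final partition (5 blocks): {p4,p7} | {p5,p10} | {p2} | {p1,p3} | {p6,p8}.
The equivalence class containing p5 is {p5,p10}, of size 2.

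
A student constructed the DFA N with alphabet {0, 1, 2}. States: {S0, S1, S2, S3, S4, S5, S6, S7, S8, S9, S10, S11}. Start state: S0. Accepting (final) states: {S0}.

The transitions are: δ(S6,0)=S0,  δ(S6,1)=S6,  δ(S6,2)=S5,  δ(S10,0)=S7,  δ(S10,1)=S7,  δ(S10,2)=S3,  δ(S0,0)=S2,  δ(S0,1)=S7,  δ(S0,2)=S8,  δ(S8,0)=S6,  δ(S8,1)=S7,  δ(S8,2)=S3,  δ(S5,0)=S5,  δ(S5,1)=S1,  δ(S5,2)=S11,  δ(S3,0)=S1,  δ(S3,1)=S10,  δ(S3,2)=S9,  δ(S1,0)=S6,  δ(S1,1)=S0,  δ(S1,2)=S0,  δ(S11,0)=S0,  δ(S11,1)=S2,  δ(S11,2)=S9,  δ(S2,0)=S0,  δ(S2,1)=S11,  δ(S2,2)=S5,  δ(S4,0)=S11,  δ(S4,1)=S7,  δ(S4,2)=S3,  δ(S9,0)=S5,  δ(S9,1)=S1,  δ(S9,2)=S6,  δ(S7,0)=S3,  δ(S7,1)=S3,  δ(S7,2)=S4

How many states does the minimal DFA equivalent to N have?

8

Every state is reachable, so we keep all 12.
P0 = {S0} | {S1,S2,S3,S4,S5,S6,S7,S8,S9,S10,S11}.
Split {S1,S2,S3,S4,S5,S6,S7,S8,S9,S10,S11} by δ(·,0) → {S1,S3,S4,S5,S7,S8,S9,S10} and {S2,S6,S11}.
Split {S1,S3,S4,S5,S7,S8,S9,S10} by δ(·,0) → {S3,S5,S7,S9,S10} and {S1,S4,S8}.
Refine {S3,S5,S7,S9,S10} on symbol 0: members go to different blocks, giving {S5,S7,S9,S10} and {S3}.
On input 0, block {S5,S7,S9,S10} splits into {S5,S9,S10} and {S7}.
Split {S5,S9,S10} by δ(·,0) → {S5,S9} and {S10}.
On input 1, block {S1,S4,S8} splits into {S4,S8} and {S1}.
No further refinement is possible. Final partition (8 blocks): {S0} | {S5,S9} | {S2,S6,S11} | {S4,S8} | {S3} | {S7} | {S10} | {S1}.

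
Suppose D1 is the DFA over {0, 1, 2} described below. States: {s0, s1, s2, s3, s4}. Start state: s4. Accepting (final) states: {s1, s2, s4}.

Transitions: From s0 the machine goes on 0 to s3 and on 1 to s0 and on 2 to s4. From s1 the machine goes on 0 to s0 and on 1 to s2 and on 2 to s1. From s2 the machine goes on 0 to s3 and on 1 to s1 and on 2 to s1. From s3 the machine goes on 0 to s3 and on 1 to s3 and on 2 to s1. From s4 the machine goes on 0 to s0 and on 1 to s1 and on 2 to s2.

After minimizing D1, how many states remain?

Every state is reachable, so we keep all 5.
Start with accepting vs non-accepting: {s1,s2,s4} | {s0,s3}.
The partition is now stable with 2 blocks: {s1,s2,s4} | {s0,s3}.

2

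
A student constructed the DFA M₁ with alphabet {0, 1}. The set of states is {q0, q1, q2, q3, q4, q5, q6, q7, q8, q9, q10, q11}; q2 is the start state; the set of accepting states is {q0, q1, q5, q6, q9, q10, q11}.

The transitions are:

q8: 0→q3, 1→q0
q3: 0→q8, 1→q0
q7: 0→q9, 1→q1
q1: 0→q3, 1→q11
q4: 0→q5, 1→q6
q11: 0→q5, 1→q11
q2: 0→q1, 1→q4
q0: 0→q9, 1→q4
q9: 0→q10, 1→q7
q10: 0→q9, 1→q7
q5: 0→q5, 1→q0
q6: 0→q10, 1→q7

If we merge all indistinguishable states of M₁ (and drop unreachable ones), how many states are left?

Start with accepting vs non-accepting: {q0,q1,q5,q6,q9,q10,q11} | {q2,q3,q4,q7,q8}.
Split {q0,q1,q5,q6,q9,q10,q11} by δ(·,0) → {q0,q5,q6,q9,q10,q11} and {q1}.
Split {q0,q5,q6,q9,q10,q11} by δ(·,1) → {q0,q6,q9,q10} and {q5,q11}.
On input 0, block {q2,q3,q4,q7,q8} splits into {q3,q8} and {q2} and {q4} and {q7}.
Split {q0,q6,q9,q10} by δ(·,1) → {q6,q9,q10} and {q0}.
On input 1, block {q5,q11} splits into {q5} and {q11}.
Stable partition: {q6,q9,q10} | {q3,q8} | {q1} | {q5} | {q2} | {q4} | {q7} | {q0} | {q11} — 9 equivalence classes.

9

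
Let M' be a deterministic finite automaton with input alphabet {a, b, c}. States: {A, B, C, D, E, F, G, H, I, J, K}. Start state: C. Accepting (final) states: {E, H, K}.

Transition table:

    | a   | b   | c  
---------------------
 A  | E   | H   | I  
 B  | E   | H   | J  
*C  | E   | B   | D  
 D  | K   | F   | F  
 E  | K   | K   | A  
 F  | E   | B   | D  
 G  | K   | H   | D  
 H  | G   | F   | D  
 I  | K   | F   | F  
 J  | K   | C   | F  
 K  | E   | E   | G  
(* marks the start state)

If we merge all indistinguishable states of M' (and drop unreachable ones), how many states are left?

Start with accepting vs non-accepting: {E,H,K} | {A,B,C,D,F,G,I,J}.
Split {E,H,K} by δ(·,a) → {E,K} and {H}.
On input b, block {A,B,C,D,F,G,I,J} splits into {C,D,F,I,J} and {A,B,G}.
Refine {C,D,F,I,J} on symbol b: members go to different blocks, giving {D,I,J} and {C,F}.
The partition is now stable with 5 blocks: {E,K} | {D,I,J} | {H} | {A,B,G} | {C,F}.

5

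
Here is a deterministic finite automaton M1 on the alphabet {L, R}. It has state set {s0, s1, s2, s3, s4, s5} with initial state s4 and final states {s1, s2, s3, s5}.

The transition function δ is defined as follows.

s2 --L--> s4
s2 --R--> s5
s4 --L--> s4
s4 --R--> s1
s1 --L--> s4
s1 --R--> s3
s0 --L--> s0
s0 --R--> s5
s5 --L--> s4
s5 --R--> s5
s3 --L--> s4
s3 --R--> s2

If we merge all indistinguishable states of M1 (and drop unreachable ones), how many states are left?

Reachable states from the start: {s1,s2,s3,s4,s5}. Unreachable: {s0} — drop them.
P0 = {s1,s2,s3,s5} | {s4}.
The partition is now stable with 2 blocks: {s1,s2,s3,s5} | {s4}.

2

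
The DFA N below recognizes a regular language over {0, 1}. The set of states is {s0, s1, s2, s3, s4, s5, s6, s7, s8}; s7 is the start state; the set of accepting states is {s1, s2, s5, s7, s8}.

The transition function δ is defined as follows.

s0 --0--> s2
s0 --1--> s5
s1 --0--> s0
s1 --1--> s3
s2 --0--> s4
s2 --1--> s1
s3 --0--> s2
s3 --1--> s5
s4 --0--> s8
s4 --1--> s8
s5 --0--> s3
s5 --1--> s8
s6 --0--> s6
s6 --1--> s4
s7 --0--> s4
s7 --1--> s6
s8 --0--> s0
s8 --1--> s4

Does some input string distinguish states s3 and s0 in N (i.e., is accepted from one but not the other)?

No

P0 = {s1,s2,s5,s7,s8} | {s0,s3,s4,s6}.
On input 1, block {s1,s2,s5,s7,s8} splits into {s1,s7,s8} and {s2,s5}.
On input 0, block {s0,s3,s4,s6} splits into {s0,s3} and {s4} and {s6}.
Refine {s1,s7,s8} on symbol 0: members go to different blocks, giving {s1,s8} and {s7}.
On input 1, block {s1,s8} splits into {s1} and {s8}.
Split {s2,s5} by δ(·,0) → {s2} and {s5}.
No further refinement is possible. Final partition (8 blocks): {s1} | {s0,s3} | {s2} | {s4} | {s6} | {s7} | {s8} | {s5}.
s3 and s0 lie in the same block of the stable partition, so they are equivalent — no string distinguishes them.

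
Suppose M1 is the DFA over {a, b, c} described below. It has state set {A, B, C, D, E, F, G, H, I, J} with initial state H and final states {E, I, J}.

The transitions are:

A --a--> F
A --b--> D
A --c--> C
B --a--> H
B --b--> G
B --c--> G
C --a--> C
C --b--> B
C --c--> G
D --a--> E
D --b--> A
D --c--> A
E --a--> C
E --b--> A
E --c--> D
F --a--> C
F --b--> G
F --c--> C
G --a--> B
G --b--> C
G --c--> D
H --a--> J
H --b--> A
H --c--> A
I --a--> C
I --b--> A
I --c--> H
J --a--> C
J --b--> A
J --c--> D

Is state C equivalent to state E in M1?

States {I} cannot be reached from the start state, so discard them.
Initial partition by acceptance: {E,J} | {A,B,C,D,F,G,H}.
On input a, block {A,B,C,D,F,G,H} splits into {A,B,C,F,G} and {D,H}.
Split {A,B,C,F,G} by δ(·,a) → {A,C,F,G} and {B}.
Refine {A,C,F,G} on symbol a: members go to different blocks, giving {A,C,F} and {G}.
Refine {A,C,F} on symbol b: members go to different blocks, giving {A} and {C} and {F}.
Stable partition: {E,J} | {A} | {D,H} | {B} | {G} | {C} | {F} — 7 equivalence classes.
C and E end up in different blocks, so they are distinguishable. For instance, the string 'ε' is accepted from only E.

No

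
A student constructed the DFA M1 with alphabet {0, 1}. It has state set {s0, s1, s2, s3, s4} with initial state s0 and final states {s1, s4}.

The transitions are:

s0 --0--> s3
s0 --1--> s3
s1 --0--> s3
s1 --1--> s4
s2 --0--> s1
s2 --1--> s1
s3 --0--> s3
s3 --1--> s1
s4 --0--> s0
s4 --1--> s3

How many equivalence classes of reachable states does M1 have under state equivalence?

Reachable states from the start: {s0,s1,s3,s4}. Unreachable: {s2} — drop them.
Initial partition by acceptance: {s1,s4} | {s0,s3}.
Refine {s1,s4} on symbol 1: members go to different blocks, giving {s1} and {s4}.
Refine {s0,s3} on symbol 1: members go to different blocks, giving {s0} and {s3}.
The partition is now stable with 4 blocks: {s1} | {s0} | {s4} | {s3}.

4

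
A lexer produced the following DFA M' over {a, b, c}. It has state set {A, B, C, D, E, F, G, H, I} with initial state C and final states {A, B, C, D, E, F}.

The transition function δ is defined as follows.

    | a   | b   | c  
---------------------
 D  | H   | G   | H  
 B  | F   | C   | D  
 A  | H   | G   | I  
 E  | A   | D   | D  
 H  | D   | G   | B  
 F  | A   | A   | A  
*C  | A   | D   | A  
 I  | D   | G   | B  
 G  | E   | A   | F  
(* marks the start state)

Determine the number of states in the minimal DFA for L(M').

5

All states are reachable from the start state.
P0 = {A,B,C,D,E,F} | {G,H,I}.
Refine {A,B,C,D,E,F} on symbol a: members go to different blocks, giving {B,C,E,F} and {A,D}.
Split {B,C,E,F} by δ(·,a) → {C,E,F} and {B}.
On input a, block {G,H,I} splits into {H,I} and {G}.
No further refinement is possible. Final partition (5 blocks): {C,E,F} | {H,I} | {A,D} | {B} | {G}.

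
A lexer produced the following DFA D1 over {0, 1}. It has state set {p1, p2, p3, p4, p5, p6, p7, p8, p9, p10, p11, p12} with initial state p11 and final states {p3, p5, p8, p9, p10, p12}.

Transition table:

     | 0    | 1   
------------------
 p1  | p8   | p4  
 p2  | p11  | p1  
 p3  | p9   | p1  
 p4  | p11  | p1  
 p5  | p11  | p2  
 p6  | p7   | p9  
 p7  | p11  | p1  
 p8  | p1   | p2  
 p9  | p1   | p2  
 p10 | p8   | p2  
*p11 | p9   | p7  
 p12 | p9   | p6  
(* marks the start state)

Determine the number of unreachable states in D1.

5

BFS from p11 reaches {p1, p2, p4, p7, p8, p9, p11}; the 5 state(s) p3, p5, p6, p10, p12 are never visited.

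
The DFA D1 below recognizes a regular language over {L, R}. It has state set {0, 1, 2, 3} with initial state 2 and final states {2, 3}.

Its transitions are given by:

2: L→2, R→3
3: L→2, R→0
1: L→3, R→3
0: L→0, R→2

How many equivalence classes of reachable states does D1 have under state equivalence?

First remove the unreachable states {1}; 3 states remain.
Initial partition by acceptance: {2,3} | {0}.
Split {2,3} by δ(·,R) → {2} and {3}.
Stable partition: {2} | {0} | {3} — 3 equivalence classes.

3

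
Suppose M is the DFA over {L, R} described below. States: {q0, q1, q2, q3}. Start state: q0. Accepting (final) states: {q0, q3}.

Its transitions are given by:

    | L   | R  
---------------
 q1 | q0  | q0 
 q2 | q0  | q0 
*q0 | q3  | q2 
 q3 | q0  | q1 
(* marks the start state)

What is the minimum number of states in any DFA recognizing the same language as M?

2

P0 = {q0,q3} | {q1,q2}.
No further refinement is possible. Final partition (2 blocks): {q0,q3} | {q1,q2}.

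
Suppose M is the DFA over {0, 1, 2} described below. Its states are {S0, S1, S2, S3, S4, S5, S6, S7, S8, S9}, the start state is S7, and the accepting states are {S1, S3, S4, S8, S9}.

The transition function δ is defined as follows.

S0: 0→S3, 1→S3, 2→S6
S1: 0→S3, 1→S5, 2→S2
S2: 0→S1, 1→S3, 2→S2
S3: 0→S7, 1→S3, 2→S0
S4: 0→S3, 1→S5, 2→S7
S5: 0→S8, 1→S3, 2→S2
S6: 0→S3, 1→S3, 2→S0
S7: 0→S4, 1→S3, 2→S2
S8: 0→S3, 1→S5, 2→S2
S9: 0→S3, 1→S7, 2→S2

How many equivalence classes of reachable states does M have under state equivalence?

4

States {S9} cannot be reached from the start state, so discard them.
Initial partition by acceptance: {S1,S3,S4,S8} | {S0,S2,S5,S6,S7}.
On input 0, block {S1,S3,S4,S8} splits into {S1,S4,S8} and {S3}.
Split {S0,S2,S5,S6,S7} by δ(·,0) → {S2,S5,S7} and {S0,S6}.
No further refinement is possible. Final partition (4 blocks): {S1,S4,S8} | {S2,S5,S7} | {S3} | {S0,S6}.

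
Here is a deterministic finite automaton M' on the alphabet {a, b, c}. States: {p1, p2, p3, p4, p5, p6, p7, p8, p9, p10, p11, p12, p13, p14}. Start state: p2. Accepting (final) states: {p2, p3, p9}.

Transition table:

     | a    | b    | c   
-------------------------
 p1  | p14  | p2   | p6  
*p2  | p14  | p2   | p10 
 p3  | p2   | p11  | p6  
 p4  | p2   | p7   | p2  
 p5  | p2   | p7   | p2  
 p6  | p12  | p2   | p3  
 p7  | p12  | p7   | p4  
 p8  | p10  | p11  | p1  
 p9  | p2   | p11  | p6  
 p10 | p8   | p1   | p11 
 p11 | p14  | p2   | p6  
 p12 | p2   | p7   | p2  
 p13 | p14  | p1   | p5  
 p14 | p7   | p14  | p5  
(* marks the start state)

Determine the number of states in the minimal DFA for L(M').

8

First remove the unreachable states {p9,p13}; 12 states remain.
Start with accepting vs non-accepting: {p2,p3} | {p1,p4,p5,p6,p7,p8,p10,p11,p12,p14}.
Refine {p2,p3} on symbol a: members go to different blocks, giving {p2} and {p3}.
Refine {p1,p4,p5,p6,p7,p8,p10,p11,p12,p14} on symbol a: members go to different blocks, giving {p1,p6,p7,p8,p10,p11,p14} and {p4,p5,p12}.
On input a, block {p1,p6,p7,p8,p10,p11,p14} splits into {p1,p8,p10,p11,p14} and {p6,p7}.
Split {p1,p8,p10,p11,p14} by δ(·,a) → {p1,p8,p10,p11} and {p14}.
Refine {p1,p8,p10,p11} on symbol a: members go to different blocks, giving {p1,p11} and {p8,p10}.
Split {p6,p7} by δ(·,b) → {p6} and {p7}.
The partition is now stable with 8 blocks: {p2} | {p1,p11} | {p3} | {p4,p5,p12} | {p6} | {p14} | {p8,p10} | {p7}.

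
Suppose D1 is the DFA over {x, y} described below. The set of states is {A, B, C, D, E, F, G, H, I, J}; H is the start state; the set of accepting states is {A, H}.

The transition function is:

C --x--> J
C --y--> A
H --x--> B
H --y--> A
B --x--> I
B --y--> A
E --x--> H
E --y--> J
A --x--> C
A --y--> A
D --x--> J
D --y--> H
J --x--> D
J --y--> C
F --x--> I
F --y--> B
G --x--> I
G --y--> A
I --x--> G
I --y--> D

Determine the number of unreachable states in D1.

2

Starting at H and following transitions, the reachable set is {A, B, C, D, G, H, I, J}. That leaves E, F unreachable — 2 in total.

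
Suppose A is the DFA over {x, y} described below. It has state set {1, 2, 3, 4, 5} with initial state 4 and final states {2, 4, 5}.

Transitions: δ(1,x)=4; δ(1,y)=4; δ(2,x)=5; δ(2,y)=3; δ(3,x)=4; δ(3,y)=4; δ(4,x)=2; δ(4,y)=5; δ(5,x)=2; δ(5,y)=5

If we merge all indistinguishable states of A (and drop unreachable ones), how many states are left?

3

First remove the unreachable states {1}; 4 states remain.
Start with accepting vs non-accepting: {2,4,5} | {3}.
Split {2,4,5} by δ(·,y) → {4,5} and {2}.
No further refinement is possible. Final partition (3 blocks): {4,5} | {3} | {2}.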